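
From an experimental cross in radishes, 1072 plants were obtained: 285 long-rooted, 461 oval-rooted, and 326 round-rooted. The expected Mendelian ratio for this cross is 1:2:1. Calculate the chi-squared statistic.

24.125

Under the 1:2:1 hypothesis (Σ ratio = 4, N = 1072):
  long-rooted: 1072 × 1/4 = 268
  oval-rooted: 1072 × 2/4 = 536
  round-rooted: 1072 × 1/4 = 268
χ² = Σ (O − E)² / E
  long-rooted: (285 − 268)² / 268 = 1.0784
  oval-rooted: (461 − 536)² / 536 = 10.4944
  round-rooted: (326 − 268)² / 268 = 12.5522
χ² = 1.0784 + 10.4944 + 12.5522 = 24.125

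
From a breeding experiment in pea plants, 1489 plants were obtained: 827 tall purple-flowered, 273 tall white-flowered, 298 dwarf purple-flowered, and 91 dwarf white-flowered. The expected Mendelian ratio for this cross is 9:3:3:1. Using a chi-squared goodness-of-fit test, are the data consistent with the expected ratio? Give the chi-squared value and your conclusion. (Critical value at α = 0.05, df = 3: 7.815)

Expected counts for N = 1489 under a 9:3:3:1 ratio (total parts = 16):
  tall purple-flowered: 1489 × 9/16 = 837.5625
  tall white-flowered: 1489 × 3/16 = 279.1875
  dwarf purple-flowered: 1489 × 3/16 = 279.1875
  dwarf white-flowered: 1489 × 1/16 = 93.0625
χ² = Σ (O − E)² / E
  tall purple-flowered: (827 − 837.5625)² / 837.5625 = 0.1332
  tall white-flowered: (273 − 279.1875)² / 279.1875 = 0.1371
  dwarf purple-flowered: (298 − 279.1875)² / 279.1875 = 1.2676
  dwarf white-flowered: (91 − 93.0625)² / 93.0625 = 0.0457
χ² = 0.1332 + 0.1371 + 1.2676 + 0.0457 = 1.5836 ≈ 1.584
Degrees of freedom = 4 − 1 = 3; critical value at α = 0.05 is 7.815.
Since 1.584 < 7.815, we fail to reject the null hypothesis — the data are consistent with the 9:3:3:1 ratio.

1.584; consistent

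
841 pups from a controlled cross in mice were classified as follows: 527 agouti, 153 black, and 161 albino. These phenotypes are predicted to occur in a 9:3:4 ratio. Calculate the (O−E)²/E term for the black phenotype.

Under the 9:3:4 hypothesis (Σ ratio = 16, N = 841):
  agouti: 841 × 9/16 = 473.0625
  black: 841 × 3/16 = 157.6875
  albino: 841 × 4/16 = 210.25
Contribution of black: (153 − 157.6875)² / 157.6875 = 0.1393

0.139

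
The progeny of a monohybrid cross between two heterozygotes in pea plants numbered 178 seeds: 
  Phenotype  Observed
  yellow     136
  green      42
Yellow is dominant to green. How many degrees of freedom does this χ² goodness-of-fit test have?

For a monohybrid cross between heterozygotes with complete dominance, the expected phenotypic ratio is 3:1.
A goodness-of-fit test with 2 phenotype classes has df = 2 − 1 = 1.

1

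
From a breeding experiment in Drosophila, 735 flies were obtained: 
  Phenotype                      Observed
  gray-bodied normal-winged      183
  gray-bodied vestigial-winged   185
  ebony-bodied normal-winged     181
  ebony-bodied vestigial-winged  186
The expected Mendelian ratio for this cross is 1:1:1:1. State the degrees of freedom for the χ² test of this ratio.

3

A goodness-of-fit test with 4 phenotype classes has df = 4 − 1 = 3.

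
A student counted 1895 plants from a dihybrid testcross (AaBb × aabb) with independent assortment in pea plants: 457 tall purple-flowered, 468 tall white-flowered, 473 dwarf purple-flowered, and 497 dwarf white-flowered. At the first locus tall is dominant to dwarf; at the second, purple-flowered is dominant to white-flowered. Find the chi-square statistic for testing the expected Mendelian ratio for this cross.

1.804

A dihybrid testcross with independent assortment gives a 1:1:1:1 ratio.
Total ratio parts = 4. Expected numbers out of 1895:
  tall purple-flowered: 1895 × 1/4 = 473.75
  tall white-flowered: 1895 × 1/4 = 473.75
  dwarf purple-flowered: 1895 × 1/4 = 473.75
  dwarf white-flowered: 1895 × 1/4 = 473.75
χ² = Σ (O − E)² / E
  tall purple-flowered: (457 − 473.75)² / 473.75 = 0.5922
  tall white-flowered: (468 − 473.75)² / 473.75 = 0.0698
  dwarf purple-flowered: (473 − 473.75)² / 473.75 = 0.0012
  dwarf white-flowered: (497 − 473.75)² / 473.75 = 1.1410
χ² = 0.5922 + 0.0698 + 0.0012 + 1.1410 = 1.8042 ≈ 1.804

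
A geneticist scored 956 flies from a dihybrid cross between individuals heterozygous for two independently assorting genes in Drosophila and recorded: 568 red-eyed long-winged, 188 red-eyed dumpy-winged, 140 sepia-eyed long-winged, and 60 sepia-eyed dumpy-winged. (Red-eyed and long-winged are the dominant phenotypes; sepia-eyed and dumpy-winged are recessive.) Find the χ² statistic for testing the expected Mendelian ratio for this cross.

10.724

A dihybrid F₂ with independent assortment and complete dominance at both loci gives a 9:3:3:1 phenotypic ratio.
Total ratio parts = 16. Expected numbers out of 956:
  red-eyed long-winged: 956 × 9/16 = 537.75
  red-eyed dumpy-winged: 956 × 3/16 = 179.25
  sepia-eyed long-winged: 956 × 3/16 = 179.25
  sepia-eyed dumpy-winged: 956 × 1/16 = 59.75
χ² = Σ (O − E)² / E
  red-eyed long-winged: (568 − 537.75)² / 537.75 = 1.7017
  red-eyed dumpy-winged: (188 − 179.25)² / 179.25 = 0.4271
  sepia-eyed long-winged: (140 − 179.25)² / 179.25 = 8.5945
  sepia-eyed dumpy-winged: (60 − 59.75)² / 59.75 = 0.0010
χ² = 1.7017 + 0.4271 + 8.5945 + 0.0010 = 10.7243 ≈ 10.724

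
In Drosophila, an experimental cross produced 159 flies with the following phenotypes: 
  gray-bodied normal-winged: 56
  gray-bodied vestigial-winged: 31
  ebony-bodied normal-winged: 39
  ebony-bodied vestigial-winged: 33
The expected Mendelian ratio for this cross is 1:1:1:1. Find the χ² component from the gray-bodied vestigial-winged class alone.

1.926

Under the 1:1:1:1 hypothesis (Σ ratio = 4, N = 159):
  gray-bodied normal-winged: 159 × 1/4 = 39.75
  gray-bodied vestigial-winged: 159 × 1/4 = 39.75
  ebony-bodied normal-winged: 159 × 1/4 = 39.75
  ebony-bodied vestigial-winged: 159 × 1/4 = 39.75
Contribution of gray-bodied vestigial-winged: (31 − 39.75)² / 39.75 = 1.9261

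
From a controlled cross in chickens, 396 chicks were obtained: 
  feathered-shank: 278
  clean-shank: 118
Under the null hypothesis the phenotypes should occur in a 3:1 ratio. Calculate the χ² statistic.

4.862

Expected counts for N = 396 under a 3:1 ratio (total parts = 4):
  feathered-shank: 396 × 3/4 = 297
  clean-shank: 396 × 1/4 = 99
χ² = Σ (O − E)² / E
  feathered-shank: (278 − 297)² / 297 = 1.2155
  clean-shank: (118 − 99)² / 99 = 3.6465
χ² = 1.2155 + 3.6465 = 4.862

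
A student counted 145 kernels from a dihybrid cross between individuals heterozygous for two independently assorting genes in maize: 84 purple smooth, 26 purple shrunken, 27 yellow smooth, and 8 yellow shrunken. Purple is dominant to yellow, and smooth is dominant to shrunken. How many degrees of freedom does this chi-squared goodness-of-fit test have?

A dihybrid F₂ with independent assortment and complete dominance at both loci gives a 9:3:3:1 phenotypic ratio.
A goodness-of-fit test with 4 phenotype classes has df = 4 − 1 = 3.

3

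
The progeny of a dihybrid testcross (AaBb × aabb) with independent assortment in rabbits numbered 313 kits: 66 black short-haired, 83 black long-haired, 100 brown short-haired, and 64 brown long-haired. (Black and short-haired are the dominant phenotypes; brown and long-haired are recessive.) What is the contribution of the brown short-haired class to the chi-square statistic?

A dihybrid testcross with independent assortment gives a 1:1:1:1 ratio.
The 1:1:1:1 ratio has 4 parts, so with N = 313 the expected counts are:
  black short-haired: 313 × 1/4 = 78.25
  black long-haired: 313 × 1/4 = 78.25
  brown short-haired: 313 × 1/4 = 78.25
  brown long-haired: 313 × 1/4 = 78.25
Contribution of brown short-haired: (100 − 78.25)² / 78.25 = 6.0455

6.046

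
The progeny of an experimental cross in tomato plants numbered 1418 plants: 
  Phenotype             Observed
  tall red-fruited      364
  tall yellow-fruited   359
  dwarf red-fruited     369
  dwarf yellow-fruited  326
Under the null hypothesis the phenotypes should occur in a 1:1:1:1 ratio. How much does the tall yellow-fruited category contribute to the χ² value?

Under the 1:1:1:1 hypothesis (Σ ratio = 4, N = 1418):
  tall red-fruited: 1418 × 1/4 = 354.5
  tall yellow-fruited: 1418 × 1/4 = 354.5
  dwarf red-fruited: 1418 × 1/4 = 354.5
  dwarf yellow-fruited: 1418 × 1/4 = 354.5
Contribution of tall yellow-fruited: (359 − 354.5)² / 354.5 = 0.0571

0.057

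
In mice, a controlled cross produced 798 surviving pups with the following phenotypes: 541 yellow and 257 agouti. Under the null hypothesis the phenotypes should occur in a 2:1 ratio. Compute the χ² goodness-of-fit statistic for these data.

0.457

Total ratio parts = 3. Expected numbers out of 798:
  yellow: 798 × 2/3 = 532
  agouti: 798 × 1/3 = 266
χ² = Σ (O − E)² / E
  yellow: (541 − 532)² / 532 = 0.1523
  agouti: (257 − 266)² / 266 = 0.3045
χ² = 0.1523 + 0.3045 = 0.4568 ≈ 0.457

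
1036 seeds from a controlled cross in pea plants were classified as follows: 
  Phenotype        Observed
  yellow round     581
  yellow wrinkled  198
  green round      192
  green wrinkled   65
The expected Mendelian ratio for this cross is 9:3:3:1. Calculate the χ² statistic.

Under the 9:3:3:1 hypothesis (Σ ratio = 16, N = 1036):
  yellow round: 1036 × 9/16 = 582.75
  yellow wrinkled: 1036 × 3/16 = 194.25
  green round: 1036 × 3/16 = 194.25
  green wrinkled: 1036 × 1/16 = 64.75
χ² = Σ (O − E)² / E
  yellow round: (581 − 582.75)² / 582.75 = 0.0053
  yellow wrinkled: (198 − 194.25)² / 194.25 = 0.0724
  green round: (192 − 194.25)² / 194.25 = 0.0261
  green wrinkled: (65 − 64.75)² / 64.75 = 0.0010
χ² = 0.0053 + 0.0724 + 0.0261 + 0.0010 = 0.1048 ≈ 0.105

0.105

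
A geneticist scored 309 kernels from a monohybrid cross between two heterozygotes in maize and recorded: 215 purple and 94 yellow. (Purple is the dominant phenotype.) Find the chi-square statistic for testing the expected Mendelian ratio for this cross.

4.843

For a monohybrid cross between heterozygotes with complete dominance, the expected phenotypic ratio is 3:1.
Total ratio parts = 4. Expected numbers out of 309:
  purple: 309 × 3/4 = 231.75
  yellow: 309 × 1/4 = 77.25
χ² = Σ (O − E)² / E
  purple: (215 − 231.75)² / 231.75 = 1.2106
  yellow: (94 − 77.25)² / 77.25 = 3.6319
χ² = 1.2106 + 3.6319 = 4.8425 ≈ 4.843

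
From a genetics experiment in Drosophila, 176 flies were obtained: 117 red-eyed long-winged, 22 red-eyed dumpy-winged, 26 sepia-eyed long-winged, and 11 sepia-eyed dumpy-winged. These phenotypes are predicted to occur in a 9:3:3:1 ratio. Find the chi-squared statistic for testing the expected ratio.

8.424

The 9:3:3:1 ratio has 16 parts, so with N = 176 the expected counts are:
  red-eyed long-winged: 176 × 9/16 = 99
  red-eyed dumpy-winged: 176 × 3/16 = 33
  sepia-eyed long-winged: 176 × 3/16 = 33
  sepia-eyed dumpy-winged: 176 × 1/16 = 11
χ² = Σ (O − E)² / E
  red-eyed long-winged: (117 − 99)² / 99 = 3.2727
  red-eyed dumpy-winged: (22 − 33)² / 33 = 3.6667
  sepia-eyed long-winged: (26 − 33)² / 33 = 1.4848
  sepia-eyed dumpy-winged: (11 − 11)² / 11 = 0.0000
χ² = 3.2727 + 3.6667 + 1.4848 + 0.0000 = 8.4242 ≈ 8.424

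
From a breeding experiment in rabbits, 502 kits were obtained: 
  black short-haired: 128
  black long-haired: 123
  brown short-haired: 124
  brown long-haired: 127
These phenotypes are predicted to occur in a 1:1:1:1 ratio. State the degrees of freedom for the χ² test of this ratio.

A goodness-of-fit test with 4 phenotype classes has df = 4 − 1 = 3.

3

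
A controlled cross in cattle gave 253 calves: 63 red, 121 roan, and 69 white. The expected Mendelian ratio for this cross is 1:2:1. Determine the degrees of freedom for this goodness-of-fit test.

A goodness-of-fit test with 3 phenotype classes has df = 3 − 1 = 2.

2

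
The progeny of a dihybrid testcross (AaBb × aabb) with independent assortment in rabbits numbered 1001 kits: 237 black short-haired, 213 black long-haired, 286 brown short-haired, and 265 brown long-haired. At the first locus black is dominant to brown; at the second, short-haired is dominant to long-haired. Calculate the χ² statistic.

A dihybrid testcross with independent assortment gives a 1:1:1:1 ratio.
The 1:1:1:1 ratio has 4 parts, so with N = 1001 the expected counts are:
  black short-haired: 1001 × 1/4 = 250.25
  black long-haired: 1001 × 1/4 = 250.25
  brown short-haired: 1001 × 1/4 = 250.25
  brown long-haired: 1001 × 1/4 = 250.25
χ² = Σ (O − E)² / E
  black short-haired: (237 − 250.25)² / 250.25 = 0.7015
  black long-haired: (213 − 250.25)² / 250.25 = 5.5447
  brown short-haired: (286 − 250.25)² / 250.25 = 5.1071
  brown long-haired: (265 − 250.25)² / 250.25 = 0.8694
χ² = 0.7015 + 5.5447 + 5.1071 + 0.8694 = 12.2227 ≈ 12.223

12.223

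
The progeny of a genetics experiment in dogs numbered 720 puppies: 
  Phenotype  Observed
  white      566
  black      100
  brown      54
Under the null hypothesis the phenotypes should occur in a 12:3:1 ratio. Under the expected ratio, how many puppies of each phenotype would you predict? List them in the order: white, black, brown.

540, 135, 45

Total ratio parts = 16. Expected numbers out of 720:
  white: 720 × 12/16 = 540
  black: 720 × 3/16 = 135
  brown: 720 × 1/16 = 45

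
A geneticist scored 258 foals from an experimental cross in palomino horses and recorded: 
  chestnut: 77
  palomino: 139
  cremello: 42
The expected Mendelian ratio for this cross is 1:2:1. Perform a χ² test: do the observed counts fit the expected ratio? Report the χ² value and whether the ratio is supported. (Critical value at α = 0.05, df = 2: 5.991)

Expected counts for N = 258 under a 1:2:1 ratio (total parts = 4):
  chestnut: 258 × 1/4 = 64.5
  palomino: 258 × 2/4 = 129
  cremello: 258 × 1/4 = 64.5
χ² = Σ (O − E)² / E
  chestnut: (77 − 64.5)² / 64.5 = 2.4225
  palomino: (139 − 129)² / 129 = 0.7752
  cremello: (42 − 64.5)² / 64.5 = 7.8488
χ² = 2.4225 + 0.7752 + 7.8488 = 11.0465 ≈ 11.047
Degrees of freedom = 3 − 1 = 2; critical value at α = 0.05 is 5.991.
Since 11.047 > 5.991, we reject the null hypothesis — the data do not fit the 1:2:1 ratio.

11.047; not consistent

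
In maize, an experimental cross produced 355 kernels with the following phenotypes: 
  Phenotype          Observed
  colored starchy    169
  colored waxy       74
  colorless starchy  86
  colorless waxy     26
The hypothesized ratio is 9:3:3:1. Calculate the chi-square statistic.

Total ratio parts = 16. Expected numbers out of 355:
  colored starchy: 355 × 9/16 = 199.6875
  colored waxy: 355 × 3/16 = 66.5625
  colorless starchy: 355 × 3/16 = 66.5625
  colorless waxy: 355 × 1/16 = 22.1875
χ² = Σ (O − E)² / E
  colored starchy: (169 − 199.6875)² / 199.6875 = 4.7160
  colored waxy: (74 − 66.5625)² / 66.5625 = 0.8310
  colorless starchy: (86 − 66.5625)² / 66.5625 = 5.6761
  colorless waxy: (26 − 22.1875)² / 22.1875 = 0.6551
χ² = 4.7160 + 0.8310 + 5.6761 + 0.6551 = 11.8782 ≈ 11.878

11.878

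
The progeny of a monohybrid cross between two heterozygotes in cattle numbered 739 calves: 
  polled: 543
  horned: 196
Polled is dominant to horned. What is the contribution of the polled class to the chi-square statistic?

For a monohybrid cross between heterozygotes with complete dominance, the expected phenotypic ratio is 3:1.
Total ratio parts = 4. Expected numbers out of 739:
  polled: 739 × 3/4 = 554.25
  horned: 739 × 1/4 = 184.75
Contribution of polled: (543 − 554.25)² / 554.25 = 0.2283

0.228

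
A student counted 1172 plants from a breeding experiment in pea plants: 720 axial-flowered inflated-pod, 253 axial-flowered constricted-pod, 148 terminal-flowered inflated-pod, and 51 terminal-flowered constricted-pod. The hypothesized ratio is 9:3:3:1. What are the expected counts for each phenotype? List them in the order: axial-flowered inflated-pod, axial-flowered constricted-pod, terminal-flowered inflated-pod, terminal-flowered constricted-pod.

Expected counts for N = 1172 under a 9:3:3:1 ratio (total parts = 16):
  axial-flowered inflated-pod: 1172 × 9/16 = 659.25
  axial-flowered constricted-pod: 1172 × 3/16 = 219.75
  terminal-flowered inflated-pod: 1172 × 3/16 = 219.75
  terminal-flowered constricted-pod: 1172 × 1/16 = 73.25

659.25, 219.75, 219.75, 73.25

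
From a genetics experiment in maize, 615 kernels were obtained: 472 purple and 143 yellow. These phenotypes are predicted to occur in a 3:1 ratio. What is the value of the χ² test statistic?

1.002

Under the 3:1 hypothesis (Σ ratio = 4, N = 615):
  purple: 615 × 3/4 = 461.25
  yellow: 615 × 1/4 = 153.75
χ² = Σ (O − E)² / E
  purple: (472 − 461.25)² / 461.25 = 0.2505
  yellow: (143 − 153.75)² / 153.75 = 0.7516
χ² = 0.2505 + 0.7516 = 1.0021 ≈ 1.002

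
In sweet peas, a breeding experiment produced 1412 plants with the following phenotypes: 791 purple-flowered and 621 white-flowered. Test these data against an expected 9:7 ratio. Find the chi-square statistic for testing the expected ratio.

0.030

Under the 9:7 hypothesis (Σ ratio = 16, N = 1412):
  purple-flowered: 1412 × 9/16 = 794.25
  white-flowered: 1412 × 7/16 = 617.75
χ² = Σ (O − E)² / E
  purple-flowered: (791 − 794.25)² / 794.25 = 0.0133
  white-flowered: (621 − 617.75)² / 617.75 = 0.0171
χ² = 0.0133 + 0.0171 = 0.0304 ≈ 0.030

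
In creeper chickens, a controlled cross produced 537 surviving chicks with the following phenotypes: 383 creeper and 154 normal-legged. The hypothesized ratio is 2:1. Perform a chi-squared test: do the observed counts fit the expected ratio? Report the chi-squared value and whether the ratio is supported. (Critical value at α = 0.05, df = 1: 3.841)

5.237; not consistent

Expected counts for N = 537 under a 2:1 ratio (total parts = 3):
  creeper: 537 × 2/3 = 358
  normal-legged: 537 × 1/3 = 179
χ² = Σ (O − E)² / E
  creeper: (383 − 358)² / 358 = 1.7458
  normal-legged: (154 − 179)² / 179 = 3.4916
χ² = 1.7458 + 3.4916 = 5.2374 ≈ 5.237
Degrees of freedom = 2 − 1 = 1; critical value at α = 0.05 is 3.841.
Since 5.237 > 3.841, we reject the null hypothesis — the data do not fit the 2:1 ratio.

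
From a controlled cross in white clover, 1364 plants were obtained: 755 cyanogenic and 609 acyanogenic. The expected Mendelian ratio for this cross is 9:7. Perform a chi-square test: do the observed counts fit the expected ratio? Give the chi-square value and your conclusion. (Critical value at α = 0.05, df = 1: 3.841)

Expected counts for N = 1364 under a 9:7 ratio (total parts = 16):
  cyanogenic: 1364 × 9/16 = 767.25
  acyanogenic: 1364 × 7/16 = 596.75
χ² = Σ (O − E)² / E
  cyanogenic: (755 − 767.25)² / 767.25 = 0.1956
  acyanogenic: (609 − 596.75)² / 596.75 = 0.2515
χ² = 0.1956 + 0.2515 = 0.4471 ≈ 0.447
Degrees of freedom = 2 − 1 = 1; critical value at α = 0.05 is 3.841.
Since 0.447 < 3.841, we fail to reject the null hypothesis — the data are consistent with the 9:7 ratio.

0.447; consistent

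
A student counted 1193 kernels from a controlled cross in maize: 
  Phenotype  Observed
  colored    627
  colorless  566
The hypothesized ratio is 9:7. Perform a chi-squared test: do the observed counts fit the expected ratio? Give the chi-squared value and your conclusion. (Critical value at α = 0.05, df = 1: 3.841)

6.613; not consistent

Total ratio parts = 16. Expected numbers out of 1193:
  colored: 1193 × 9/16 = 671.0625
  colorless: 1193 × 7/16 = 521.9375
χ² = Σ (O − E)² / E
  colored: (627 − 671.0625)² / 671.0625 = 2.8932
  colorless: (566 − 521.9375)² / 521.9375 = 3.7198
χ² = 2.8932 + 3.7198 = 6.613
Degrees of freedom = 2 − 1 = 1; critical value at α = 0.05 is 3.841.
Since 6.613 > 3.841, we reject the null hypothesis — the data do not fit the 9:7 ratio.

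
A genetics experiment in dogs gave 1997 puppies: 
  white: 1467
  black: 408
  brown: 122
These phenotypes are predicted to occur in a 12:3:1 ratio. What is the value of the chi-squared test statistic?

3.703

Under the 12:3:1 hypothesis (Σ ratio = 16, N = 1997):
  white: 1997 × 12/16 = 1497.75
  black: 1997 × 3/16 = 374.4375
  brown: 1997 × 1/16 = 124.8125
χ² = Σ (O − E)² / E
  white: (1467 − 1497.75)² / 1497.75 = 0.6313
  black: (408 − 374.4375)² / 374.4375 = 3.0084
  brown: (122 − 124.8125)² / 124.8125 = 0.0634
χ² = 0.6313 + 3.0084 + 0.0634 = 3.7031 ≈ 3.703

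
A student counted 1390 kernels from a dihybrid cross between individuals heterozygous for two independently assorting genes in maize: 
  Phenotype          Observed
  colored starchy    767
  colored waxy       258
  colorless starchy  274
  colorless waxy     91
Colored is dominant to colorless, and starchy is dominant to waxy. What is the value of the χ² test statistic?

A dihybrid F₂ with independent assortment and complete dominance at both loci gives a 9:3:3:1 phenotypic ratio.
Under the 9:3:3:1 hypothesis (Σ ratio = 16, N = 1390):
  colored starchy: 1390 × 9/16 = 781.875
  colored waxy: 1390 × 3/16 = 260.625
  colorless starchy: 1390 × 3/16 = 260.625
  colorless waxy: 1390 × 1/16 = 86.875
χ² = Σ (O − E)² / E
  colored starchy: (767 − 781.875)² / 781.875 = 0.2830
  colored waxy: (258 − 260.625)² / 260.625 = 0.0264
  colorless starchy: (274 − 260.625)² / 260.625 = 0.6864
  colorless waxy: (91 − 86.875)² / 86.875 = 0.1959
χ² = 0.2830 + 0.0264 + 0.6864 + 0.1959 = 1.1917 ≈ 1.192

1.192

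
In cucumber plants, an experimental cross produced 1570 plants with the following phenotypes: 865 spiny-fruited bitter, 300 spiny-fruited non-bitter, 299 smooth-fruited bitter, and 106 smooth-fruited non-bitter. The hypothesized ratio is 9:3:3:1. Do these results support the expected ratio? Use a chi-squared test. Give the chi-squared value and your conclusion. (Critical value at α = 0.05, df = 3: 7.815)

1.184; consistent

The 9:3:3:1 ratio has 16 parts, so with N = 1570 the expected counts are:
  spiny-fruited bitter: 1570 × 9/16 = 883.125
  spiny-fruited non-bitter: 1570 × 3/16 = 294.375
  smooth-fruited bitter: 1570 × 3/16 = 294.375
  smooth-fruited non-bitter: 1570 × 1/16 = 98.125
χ² = Σ (O − E)² / E
  spiny-fruited bitter: (865 − 883.125)² / 883.125 = 0.3720
  spiny-fruited non-bitter: (300 − 294.375)² / 294.375 = 0.1075
  smooth-fruited bitter: (299 − 294.375)² / 294.375 = 0.0727
  smooth-fruited non-bitter: (106 − 98.125)² / 98.125 = 0.6320
χ² = 0.3720 + 0.1075 + 0.0727 + 0.6320 = 1.1842 ≈ 1.184
Degrees of freedom = 4 − 1 = 3; critical value at α = 0.05 is 7.815.
Since 1.184 < 7.815, we fail to reject the null hypothesis — the data are consistent with the 9:3:3:1 ratio.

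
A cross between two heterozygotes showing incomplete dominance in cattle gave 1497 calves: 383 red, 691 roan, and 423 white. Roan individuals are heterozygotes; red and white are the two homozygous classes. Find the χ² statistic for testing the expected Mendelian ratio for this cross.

With incomplete dominance, a heterozygote × heterozygote cross gives a 1:2:1 phenotypic ratio.
Total ratio parts = 4. Expected numbers out of 1497:
  red: 1497 × 1/4 = 374.25
  roan: 1497 × 2/4 = 748.5
  white: 1497 × 1/4 = 374.25
χ² = Σ (O − E)² / E
  red: (383 − 374.25)² / 374.25 = 0.2046
  roan: (691 − 748.5)² / 748.5 = 4.4172
  white: (423 − 374.25)² / 374.25 = 6.3502
χ² = 0.2046 + 4.4172 + 6.3502 = 10.972

10.972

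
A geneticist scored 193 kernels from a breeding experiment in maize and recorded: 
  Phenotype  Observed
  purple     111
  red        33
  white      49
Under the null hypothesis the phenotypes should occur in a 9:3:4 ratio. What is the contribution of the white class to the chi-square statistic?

0.012

Under the 9:3:4 hypothesis (Σ ratio = 16, N = 193):
  purple: 193 × 9/16 = 108.5625
  red: 193 × 3/16 = 36.1875
  white: 193 × 4/16 = 48.25
Contribution of white: (49 − 48.25)² / 48.25 = 0.0117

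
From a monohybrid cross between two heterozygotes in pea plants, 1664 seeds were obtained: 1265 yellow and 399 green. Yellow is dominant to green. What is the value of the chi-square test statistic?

0.926

For a monohybrid cross between heterozygotes with complete dominance, the expected phenotypic ratio is 3:1.
Under the 3:1 hypothesis (Σ ratio = 4, N = 1664):
  yellow: 1664 × 3/4 = 1248
  green: 1664 × 1/4 = 416
χ² = Σ (O − E)² / E
  yellow: (1265 − 1248)² / 1248 = 0.2316
  green: (399 − 416)² / 416 = 0.6947
χ² = 0.2316 + 0.6947 = 0.9263 ≈ 0.926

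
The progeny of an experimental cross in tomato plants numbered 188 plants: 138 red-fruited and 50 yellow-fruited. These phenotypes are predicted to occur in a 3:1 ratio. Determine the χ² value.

The 3:1 ratio has 4 parts, so with N = 188 the expected counts are:
  red-fruited: 188 × 3/4 = 141
  yellow-fruited: 188 × 1/4 = 47
χ² = Σ (O − E)² / E
  red-fruited: (138 − 141)² / 141 = 0.0638
  yellow-fruited: (50 − 47)² / 47 = 0.1915
χ² = 0.0638 + 0.1915 = 0.2553 ≈ 0.255

0.255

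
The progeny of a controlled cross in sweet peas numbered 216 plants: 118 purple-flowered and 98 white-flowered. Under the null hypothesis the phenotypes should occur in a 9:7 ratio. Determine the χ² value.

Expected counts for N = 216 under a 9:7 ratio (total parts = 16):
  purple-flowered: 216 × 9/16 = 121.5
  white-flowered: 216 × 7/16 = 94.5
χ² = Σ (O − E)² / E
  purple-flowered: (118 − 121.5)² / 121.5 = 0.1008
  white-flowered: (98 − 94.5)² / 94.5 = 0.1296
χ² = 0.1008 + 0.1296 = 0.2304 ≈ 0.230

0.230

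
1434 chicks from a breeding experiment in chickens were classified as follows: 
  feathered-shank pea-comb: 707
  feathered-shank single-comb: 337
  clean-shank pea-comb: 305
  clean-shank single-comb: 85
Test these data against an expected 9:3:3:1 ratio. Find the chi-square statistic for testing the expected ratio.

34.658

Expected counts for N = 1434 under a 9:3:3:1 ratio (total parts = 16):
  feathered-shank pea-comb: 1434 × 9/16 = 806.625
  feathered-shank single-comb: 1434 × 3/16 = 268.875
  clean-shank pea-comb: 1434 × 3/16 = 268.875
  clean-shank single-comb: 1434 × 1/16 = 89.625
χ² = Σ (O − E)² / E
  feathered-shank pea-comb: (707 − 806.625)² / 806.625 = 12.3045
  feathered-shank single-comb: (337 − 268.875)² / 268.875 = 17.2609
  clean-shank pea-comb: (305 − 268.875)² / 268.875 = 4.8536
  clean-shank single-comb: (85 − 89.625)² / 89.625 = 0.2387
χ² = 12.3045 + 17.2609 + 4.8536 + 0.2387 = 34.6577 ≈ 34.658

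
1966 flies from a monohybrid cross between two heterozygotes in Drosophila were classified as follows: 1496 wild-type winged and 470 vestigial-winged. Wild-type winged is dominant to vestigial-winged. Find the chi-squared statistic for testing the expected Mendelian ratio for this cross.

1.254

For a monohybrid cross between heterozygotes with complete dominance, the expected phenotypic ratio is 3:1.
Total ratio parts = 4. Expected numbers out of 1966:
  wild-type winged: 1966 × 3/4 = 1474.5
  vestigial-winged: 1966 × 1/4 = 491.5
χ² = Σ (O − E)² / E
  wild-type winged: (1496 − 1474.5)² / 1474.5 = 0.3135
  vestigial-winged: (470 − 491.5)² / 491.5 = 0.9405
χ² = 0.3135 + 0.9405 = 1.254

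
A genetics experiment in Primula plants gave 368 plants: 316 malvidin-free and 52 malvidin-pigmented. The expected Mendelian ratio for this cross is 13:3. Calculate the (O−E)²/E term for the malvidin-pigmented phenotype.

4.188

Total ratio parts = 16. Expected numbers out of 368:
  malvidin-free: 368 × 13/16 = 299
  malvidin-pigmented: 368 × 3/16 = 69
Contribution of malvidin-pigmented: (52 − 69)² / 69 = 4.1884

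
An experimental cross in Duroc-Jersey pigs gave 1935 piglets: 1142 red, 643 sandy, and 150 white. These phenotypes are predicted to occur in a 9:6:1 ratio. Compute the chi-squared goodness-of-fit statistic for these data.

19.028

Under the 9:6:1 hypothesis (Σ ratio = 16, N = 1935):
  red: 1935 × 9/16 = 1088.4375
  sandy: 1935 × 6/16 = 725.625
  white: 1935 × 1/16 = 120.9375
χ² = Σ (O − E)² / E
  red: (1142 − 1088.4375)² / 1088.4375 = 2.6358
  sandy: (643 − 725.625)² / 725.625 = 9.4083
  white: (150 − 120.9375)² / 120.9375 = 6.9840
χ² = 2.6358 + 9.4083 + 6.9840 = 19.0281 ≈ 19.028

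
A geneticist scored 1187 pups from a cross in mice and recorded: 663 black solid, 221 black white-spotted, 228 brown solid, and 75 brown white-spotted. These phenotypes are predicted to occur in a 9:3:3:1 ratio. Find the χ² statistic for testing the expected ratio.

0.186

Under the 9:3:3:1 hypothesis (Σ ratio = 16, N = 1187):
  black solid: 1187 × 9/16 = 667.6875
  black white-spotted: 1187 × 3/16 = 222.5625
  brown solid: 1187 × 3/16 = 222.5625
  brown white-spotted: 1187 × 1/16 = 74.1875
χ² = Σ (O − E)² / E
  black solid: (663 − 667.6875)² / 667.6875 = 0.0329
  black white-spotted: (221 − 222.5625)² / 222.5625 = 0.0110
  brown solid: (228 − 222.5625)² / 222.5625 = 0.1328
  brown white-spotted: (75 − 74.1875)² / 74.1875 = 0.0089
χ² = 0.0329 + 0.0110 + 0.1328 + 0.0089 = 0.1856 ≈ 0.186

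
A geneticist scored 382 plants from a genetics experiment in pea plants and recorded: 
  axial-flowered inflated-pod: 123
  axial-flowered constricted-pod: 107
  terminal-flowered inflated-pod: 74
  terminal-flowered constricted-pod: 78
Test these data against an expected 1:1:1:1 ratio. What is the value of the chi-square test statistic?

Under the 1:1:1:1 hypothesis (Σ ratio = 4, N = 382):
  axial-flowered inflated-pod: 382 × 1/4 = 95.5
  axial-flowered constricted-pod: 382 × 1/4 = 95.5
  terminal-flowered inflated-pod: 382 × 1/4 = 95.5
  terminal-flowered constricted-pod: 382 × 1/4 = 95.5
χ² = Σ (O − E)² / E
  axial-flowered inflated-pod: (123 − 95.5)² / 95.5 = 7.9188
  axial-flowered constricted-pod: (107 − 95.5)² / 95.5 = 1.3848
  terminal-flowered inflated-pod: (74 − 95.5)² / 95.5 = 4.8403
  terminal-flowered constricted-pod: (78 − 95.5)² / 95.5 = 3.2068
χ² = 7.9188 + 1.3848 + 4.8403 + 3.2068 = 17.3507 ≈ 17.351

17.351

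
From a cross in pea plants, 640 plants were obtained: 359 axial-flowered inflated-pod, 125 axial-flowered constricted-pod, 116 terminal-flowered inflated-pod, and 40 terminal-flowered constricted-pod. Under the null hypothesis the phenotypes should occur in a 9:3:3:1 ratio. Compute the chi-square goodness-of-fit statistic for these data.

0.344

Total ratio parts = 16. Expected numbers out of 640:
  axial-flowered inflated-pod: 640 × 9/16 = 360
  axial-flowered constricted-pod: 640 × 3/16 = 120
  terminal-flowered inflated-pod: 640 × 3/16 = 120
  terminal-flowered constricted-pod: 640 × 1/16 = 40
χ² = Σ (O − E)² / E
  axial-flowered inflated-pod: (359 − 360)² / 360 = 0.0028
  axial-flowered constricted-pod: (125 − 120)² / 120 = 0.2083
  terminal-flowered inflated-pod: (116 − 120)² / 120 = 0.1333
  terminal-flowered constricted-pod: (40 − 40)² / 40 = 0.0000
χ² = 0.0028 + 0.2083 + 0.1333 + 0.0000 = 0.3444 ≈ 0.344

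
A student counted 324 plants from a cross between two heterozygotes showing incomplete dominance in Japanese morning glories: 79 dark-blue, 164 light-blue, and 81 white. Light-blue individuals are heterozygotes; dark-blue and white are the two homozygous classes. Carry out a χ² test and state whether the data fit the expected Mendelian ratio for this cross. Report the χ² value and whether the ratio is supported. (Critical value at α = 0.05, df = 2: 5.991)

With incomplete dominance, a heterozygote × heterozygote cross gives a 1:2:1 phenotypic ratio.
The 1:2:1 ratio has 4 parts, so with N = 324 the expected counts are:
  dark-blue: 324 × 1/4 = 81
  light-blue: 324 × 2/4 = 162
  white: 324 × 1/4 = 81
χ² = Σ (O − E)² / E
  dark-blue: (79 − 81)² / 81 = 0.0494
  light-blue: (164 − 162)² / 162 = 0.0247
  white: (81 − 81)² / 81 = 0.0000
χ² = 0.0494 + 0.0247 + 0.0000 = 0.0741 ≈ 0.074
Degrees of freedom = 3 − 1 = 2; critical value at α = 0.05 is 5.991.
Since 0.074 < 5.991, we fail to reject the null hypothesis — the data are consistent with the 1:2:1 ratio.

0.074; consistent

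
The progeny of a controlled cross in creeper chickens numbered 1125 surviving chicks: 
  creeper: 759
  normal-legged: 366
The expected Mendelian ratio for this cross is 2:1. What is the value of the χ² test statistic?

Expected counts for N = 1125 under a 2:1 ratio (total parts = 3):
  creeper: 1125 × 2/3 = 750
  normal-legged: 1125 × 1/3 = 375
χ² = Σ (O − E)² / E
  creeper: (759 − 750)² / 750 = 0.1080
  normal-legged: (366 − 375)² / 375 = 0.2160
χ² = 0.1080 + 0.2160 = 0.324

0.324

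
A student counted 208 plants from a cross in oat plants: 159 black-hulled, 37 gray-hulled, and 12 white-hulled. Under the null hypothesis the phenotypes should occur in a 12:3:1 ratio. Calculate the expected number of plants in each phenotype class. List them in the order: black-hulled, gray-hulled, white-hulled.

Total ratio parts = 16. Expected numbers out of 208:
  black-hulled: 208 × 12/16 = 156
  gray-hulled: 208 × 3/16 = 39
  white-hulled: 208 × 1/16 = 13

156, 39, 13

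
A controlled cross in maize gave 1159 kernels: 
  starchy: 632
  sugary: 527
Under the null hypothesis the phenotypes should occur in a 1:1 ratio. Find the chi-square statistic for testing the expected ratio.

9.513

Under the 1:1 hypothesis (Σ ratio = 2, N = 1159):
  starchy: 1159 × 1/2 = 579.5
  sugary: 1159 × 1/2 = 579.5
χ² = Σ (O − E)² / E
  starchy: (632 − 579.5)² / 579.5 = 4.7563
  sugary: (527 − 579.5)² / 579.5 = 4.7563
χ² = 4.7563 + 4.7563 = 9.5126 ≈ 9.513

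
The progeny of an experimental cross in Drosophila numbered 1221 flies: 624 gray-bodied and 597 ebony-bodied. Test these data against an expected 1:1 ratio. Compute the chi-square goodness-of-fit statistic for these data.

Under the 1:1 hypothesis (Σ ratio = 2, N = 1221):
  gray-bodied: 1221 × 1/2 = 610.5
  ebony-bodied: 1221 × 1/2 = 610.5
χ² = Σ (O − E)² / E
  gray-bodied: (624 − 610.5)² / 610.5 = 0.2985
  ebony-bodied: (597 − 610.5)² / 610.5 = 0.2985
χ² = 0.2985 + 0.2985 = 0.597

0.597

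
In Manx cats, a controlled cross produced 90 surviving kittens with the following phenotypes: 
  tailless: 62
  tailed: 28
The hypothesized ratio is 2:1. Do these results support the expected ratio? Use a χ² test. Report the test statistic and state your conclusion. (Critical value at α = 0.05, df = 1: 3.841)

0.200; consistent

Under the 2:1 hypothesis (Σ ratio = 3, N = 90):
  tailless: 90 × 2/3 = 60
  tailed: 90 × 1/3 = 30
χ² = Σ (O − E)² / E
  tailless: (62 − 60)² / 60 = 0.0667
  tailed: (28 − 30)² / 30 = 0.1333
χ² = 0.0667 + 0.1333 = 0.200
Degrees of freedom = 2 − 1 = 1; critical value at α = 0.05 is 3.841.
Since 0.200 < 3.841, we fail to reject the null hypothesis — the data are consistent with the 2:1 ratio.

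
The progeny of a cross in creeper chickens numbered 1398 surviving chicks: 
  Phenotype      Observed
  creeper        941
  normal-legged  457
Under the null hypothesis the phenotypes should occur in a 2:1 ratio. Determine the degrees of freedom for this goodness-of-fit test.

1

A goodness-of-fit test with 2 phenotype classes has df = 2 − 1 = 1.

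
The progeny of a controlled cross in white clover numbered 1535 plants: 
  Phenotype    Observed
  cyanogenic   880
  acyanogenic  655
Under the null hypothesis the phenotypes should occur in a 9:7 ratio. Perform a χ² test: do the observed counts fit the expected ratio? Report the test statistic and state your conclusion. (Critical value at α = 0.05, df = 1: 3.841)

The 9:7 ratio has 16 parts, so with N = 1535 the expected counts are:
  cyanogenic: 1535 × 9/16 = 863.4375
  acyanogenic: 1535 × 7/16 = 671.5625
χ² = Σ (O − E)² / E
  cyanogenic: (880 − 863.4375)² / 863.4375 = 0.3177
  acyanogenic: (655 − 671.5625)² / 671.5625 = 0.4085
χ² = 0.3177 + 0.4085 = 0.7262 ≈ 0.726
Degrees of freedom = 2 − 1 = 1; critical value at α = 0.05 is 3.841.
Since 0.726 < 3.841, we fail to reject the null hypothesis — the data are consistent with the 9:7 ratio.

0.726; consistent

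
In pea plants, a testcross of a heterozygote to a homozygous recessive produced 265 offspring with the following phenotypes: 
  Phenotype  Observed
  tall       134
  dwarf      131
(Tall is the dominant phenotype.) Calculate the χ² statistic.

0.034

A testcross of a heterozygote (Aa × aa) gives a 1:1 phenotypic ratio.
The 1:1 ratio has 2 parts, so with N = 265 the expected counts are:
  tall: 265 × 1/2 = 132.5
  dwarf: 265 × 1/2 = 132.5
χ² = Σ (O − E)² / E
  tall: (134 − 132.5)² / 132.5 = 0.0170
  dwarf: (131 − 132.5)² / 132.5 = 0.0170
χ² = 0.0170 + 0.0170 = 0.034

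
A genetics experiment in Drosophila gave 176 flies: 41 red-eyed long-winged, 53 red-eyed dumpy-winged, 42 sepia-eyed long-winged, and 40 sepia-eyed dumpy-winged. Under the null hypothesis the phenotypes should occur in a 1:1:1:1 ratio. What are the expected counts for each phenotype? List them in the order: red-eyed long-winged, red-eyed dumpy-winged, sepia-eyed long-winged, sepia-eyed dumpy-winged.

Expected counts for N = 176 under a 1:1:1:1 ratio (total parts = 4):
  red-eyed long-winged: 176 × 1/4 = 44
  red-eyed dumpy-winged: 176 × 1/4 = 44
  sepia-eyed long-winged: 176 × 1/4 = 44
  sepia-eyed dumpy-winged: 176 × 1/4 = 44

44, 44, 44, 44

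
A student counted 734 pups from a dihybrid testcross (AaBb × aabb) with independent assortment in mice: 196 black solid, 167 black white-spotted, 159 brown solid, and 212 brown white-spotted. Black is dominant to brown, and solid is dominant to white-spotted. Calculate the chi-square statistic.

A dihybrid testcross with independent assortment gives a 1:1:1:1 ratio.
Under the 1:1:1:1 hypothesis (Σ ratio = 4, N = 734):
  black solid: 734 × 1/4 = 183.5
  black white-spotted: 734 × 1/4 = 183.5
  brown solid: 734 × 1/4 = 183.5
  brown white-spotted: 734 × 1/4 = 183.5
χ² = Σ (O − E)² / E
  black solid: (196 − 183.5)² / 183.5 = 0.8515
  black white-spotted: (167 − 183.5)² / 183.5 = 1.4837
  brown solid: (159 − 183.5)² / 183.5 = 3.2711
  brown white-spotted: (212 − 183.5)² / 183.5 = 4.4264
χ² = 0.8515 + 1.4837 + 3.2711 + 4.4264 = 10.0327 ≈ 10.033

10.033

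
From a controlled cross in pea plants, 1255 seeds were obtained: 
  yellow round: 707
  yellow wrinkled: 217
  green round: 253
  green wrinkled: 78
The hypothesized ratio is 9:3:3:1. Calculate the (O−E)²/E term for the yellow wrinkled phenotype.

The 9:3:3:1 ratio has 16 parts, so with N = 1255 the expected counts are:
  yellow round: 1255 × 9/16 = 705.9375
  yellow wrinkled: 1255 × 3/16 = 235.3125
  green round: 1255 × 3/16 = 235.3125
  green wrinkled: 1255 × 1/16 = 78.4375
Contribution of yellow wrinkled: (217 − 235.3125)² / 235.3125 = 1.4251

1.425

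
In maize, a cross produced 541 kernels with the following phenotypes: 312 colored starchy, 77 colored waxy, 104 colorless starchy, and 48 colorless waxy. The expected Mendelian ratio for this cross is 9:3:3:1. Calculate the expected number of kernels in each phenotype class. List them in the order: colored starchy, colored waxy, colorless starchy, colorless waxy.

Expected counts for N = 541 under a 9:3:3:1 ratio (total parts = 16):
  colored starchy: 541 × 9/16 = 304.3125
  colored waxy: 541 × 3/16 = 101.4375
  colorless starchy: 541 × 3/16 = 101.4375
  colorless waxy: 541 × 1/16 = 33.8125

304.3125, 101.4375, 101.4375, 33.8125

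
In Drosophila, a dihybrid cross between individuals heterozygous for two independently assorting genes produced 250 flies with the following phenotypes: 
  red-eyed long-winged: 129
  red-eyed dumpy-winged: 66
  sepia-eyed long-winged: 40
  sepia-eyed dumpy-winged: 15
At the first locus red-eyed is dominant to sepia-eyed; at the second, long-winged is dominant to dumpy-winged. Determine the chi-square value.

9.797

A dihybrid F₂ with independent assortment and complete dominance at both loci gives a 9:3:3:1 phenotypic ratio.
The 9:3:3:1 ratio has 16 parts, so with N = 250 the expected counts are:
  red-eyed long-winged: 250 × 9/16 = 140.625
  red-eyed dumpy-winged: 250 × 3/16 = 46.875
  sepia-eyed long-winged: 250 × 3/16 = 46.875
  sepia-eyed dumpy-winged: 250 × 1/16 = 15.625
χ² = Σ (O − E)² / E
  red-eyed long-winged: (129 − 140.625)² / 140.625 = 0.9610
  red-eyed dumpy-winged: (66 − 46.875)² / 46.875 = 7.8030
  sepia-eyed long-winged: (40 − 46.875)² / 46.875 = 1.0083
  sepia-eyed dumpy-winged: (15 − 15.625)² / 15.625 = 0.0250
χ² = 0.9610 + 7.8030 + 1.0083 + 0.0250 = 9.7973 ≈ 9.797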